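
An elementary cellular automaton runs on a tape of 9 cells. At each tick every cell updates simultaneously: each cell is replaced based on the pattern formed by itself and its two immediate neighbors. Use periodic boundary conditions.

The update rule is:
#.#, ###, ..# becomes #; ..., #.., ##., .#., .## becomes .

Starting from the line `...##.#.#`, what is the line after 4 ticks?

..#.#...#

..#..#.#.
.#..#.#..
#..#.#...
..#.#...#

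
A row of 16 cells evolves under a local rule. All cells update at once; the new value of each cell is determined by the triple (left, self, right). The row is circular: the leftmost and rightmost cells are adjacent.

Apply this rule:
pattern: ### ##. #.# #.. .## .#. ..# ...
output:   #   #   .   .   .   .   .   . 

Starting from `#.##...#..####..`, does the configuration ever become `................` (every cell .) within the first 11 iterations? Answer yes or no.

yes

...#.......###..
............##..
.............#..
................
all cells are . at iteration 4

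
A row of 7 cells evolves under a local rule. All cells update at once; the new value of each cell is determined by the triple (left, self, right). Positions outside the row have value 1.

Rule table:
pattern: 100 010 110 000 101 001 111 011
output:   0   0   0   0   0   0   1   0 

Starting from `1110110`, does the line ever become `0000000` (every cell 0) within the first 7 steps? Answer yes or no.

1100000
1000000
0000000
all cells are 0 at step 3

yes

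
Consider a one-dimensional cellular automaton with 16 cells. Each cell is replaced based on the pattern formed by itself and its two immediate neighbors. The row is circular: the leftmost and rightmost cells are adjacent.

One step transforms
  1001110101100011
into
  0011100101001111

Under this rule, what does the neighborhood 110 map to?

At position 0 the neighborhood is 110; the next row has 0 there.

0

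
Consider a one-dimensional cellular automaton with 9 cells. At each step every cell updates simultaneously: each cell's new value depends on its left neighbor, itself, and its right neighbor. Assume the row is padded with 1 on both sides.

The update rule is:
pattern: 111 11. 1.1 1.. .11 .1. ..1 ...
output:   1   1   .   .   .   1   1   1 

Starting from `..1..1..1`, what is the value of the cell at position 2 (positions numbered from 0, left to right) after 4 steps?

1

step 1: .11.11.1.
step 2: ..1..1.1.
step 3: .11.11.1.  (repeats step 1; period 2)
step 4: ..1..1.1.
position 2 holds 1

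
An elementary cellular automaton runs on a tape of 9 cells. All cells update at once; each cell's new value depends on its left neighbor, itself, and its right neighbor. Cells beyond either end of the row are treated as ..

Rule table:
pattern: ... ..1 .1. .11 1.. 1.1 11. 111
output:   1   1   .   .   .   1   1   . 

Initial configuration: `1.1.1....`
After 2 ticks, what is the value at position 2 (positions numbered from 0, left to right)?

tick 1: .1.1..111
tick 2: 1.1..1..1
position 2 holds 1

1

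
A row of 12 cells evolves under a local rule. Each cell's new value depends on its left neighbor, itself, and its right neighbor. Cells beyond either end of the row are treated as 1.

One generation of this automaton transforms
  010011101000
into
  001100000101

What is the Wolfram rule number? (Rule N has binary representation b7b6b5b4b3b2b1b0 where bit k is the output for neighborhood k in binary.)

position 5: 111 → 0  (bit 7 = 0)
position 6: 110 → 0  (bit 6 = 0)
position 0: 101 → 0  (bit 5 = 0)
position 2: 100 → 1  (bit 4 = 1)
position 4: 011 → 0  (bit 3 = 0)
position 1: 010 → 0  (bit 2 = 0)
position 3: 001 → 1  (bit 1 = 1)
position 10: 000 → 0  (bit 0 = 0)
bits b7..b0 = 00010010 = 18

18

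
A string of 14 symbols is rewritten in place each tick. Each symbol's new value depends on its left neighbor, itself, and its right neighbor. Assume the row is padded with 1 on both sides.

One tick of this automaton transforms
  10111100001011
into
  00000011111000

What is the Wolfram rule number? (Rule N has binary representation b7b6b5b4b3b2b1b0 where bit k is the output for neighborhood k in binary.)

position 3: 111 → 0  (bit 7 = 0)
position 0: 110 → 0  (bit 6 = 0)
position 1: 101 → 0  (bit 5 = 0)
position 6: 100 → 1  (bit 4 = 1)
position 2: 011 → 0  (bit 3 = 0)
position 10: 010 → 1  (bit 2 = 1)
position 9: 001 → 1  (bit 1 = 1)
position 7: 000 → 1  (bit 0 = 1)
bits b7..b0 = 00010111 = 23

23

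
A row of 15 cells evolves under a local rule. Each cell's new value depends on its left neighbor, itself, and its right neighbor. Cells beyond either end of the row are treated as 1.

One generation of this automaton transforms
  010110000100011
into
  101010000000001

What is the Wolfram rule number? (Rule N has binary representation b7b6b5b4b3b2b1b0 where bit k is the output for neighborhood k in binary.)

224

position 14: 111 → 1  (bit 7 = 1)
position 4: 110 → 1  (bit 6 = 1)
position 0: 101 → 1  (bit 5 = 1)
position 5: 100 → 0  (bit 4 = 0)
position 3: 011 → 0  (bit 3 = 0)
position 1: 010 → 0  (bit 2 = 0)
position 8: 001 → 0  (bit 1 = 0)
position 6: 000 → 0  (bit 0 = 0)
bits b7..b0 = 11100000 = 224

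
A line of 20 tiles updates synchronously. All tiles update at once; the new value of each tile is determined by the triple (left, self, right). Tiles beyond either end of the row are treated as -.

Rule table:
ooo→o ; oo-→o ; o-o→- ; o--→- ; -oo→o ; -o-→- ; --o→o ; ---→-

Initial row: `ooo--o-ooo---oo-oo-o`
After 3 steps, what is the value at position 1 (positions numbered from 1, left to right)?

ooo-o--ooo--ooo-oo--
ooo---oooo-oooo-oo--
ooo--ooooo-oooo-oo--
position 1 holds o

o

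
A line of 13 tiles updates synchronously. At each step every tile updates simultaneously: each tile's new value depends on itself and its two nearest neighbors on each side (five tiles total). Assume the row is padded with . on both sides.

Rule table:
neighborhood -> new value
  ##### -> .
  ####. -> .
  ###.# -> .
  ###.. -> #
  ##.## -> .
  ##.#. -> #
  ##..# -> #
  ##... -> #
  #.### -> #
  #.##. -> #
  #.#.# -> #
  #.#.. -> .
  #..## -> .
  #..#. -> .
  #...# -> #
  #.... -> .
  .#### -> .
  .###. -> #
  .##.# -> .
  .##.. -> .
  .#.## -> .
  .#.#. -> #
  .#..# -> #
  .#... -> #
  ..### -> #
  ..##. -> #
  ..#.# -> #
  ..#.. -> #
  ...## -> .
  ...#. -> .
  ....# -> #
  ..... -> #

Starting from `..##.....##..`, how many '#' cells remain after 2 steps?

#.#.#.##.#.#.
#####.#.###.#
count of #: 10

10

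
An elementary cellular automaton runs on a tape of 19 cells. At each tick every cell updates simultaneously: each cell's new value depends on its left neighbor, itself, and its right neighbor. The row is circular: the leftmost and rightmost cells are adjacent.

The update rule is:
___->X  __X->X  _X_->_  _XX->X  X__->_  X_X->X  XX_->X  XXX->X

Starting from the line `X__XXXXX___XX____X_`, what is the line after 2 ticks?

tick 1: __XXXXXX_XXXX_XXX_X
tick 2: _XXXXXXXXXXXXXXXXX_

_XXXXXXXXXXXXXXXXX_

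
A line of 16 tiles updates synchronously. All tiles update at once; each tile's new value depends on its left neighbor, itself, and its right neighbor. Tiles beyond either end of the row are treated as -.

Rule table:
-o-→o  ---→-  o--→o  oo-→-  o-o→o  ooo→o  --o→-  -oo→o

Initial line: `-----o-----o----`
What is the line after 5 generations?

-----oo----oo---
-----o-o---o-o--
-----oooo--oooo-
-----ooo-o-ooo-o
-----oo-ooooo-oo

-----oo-ooooo-oo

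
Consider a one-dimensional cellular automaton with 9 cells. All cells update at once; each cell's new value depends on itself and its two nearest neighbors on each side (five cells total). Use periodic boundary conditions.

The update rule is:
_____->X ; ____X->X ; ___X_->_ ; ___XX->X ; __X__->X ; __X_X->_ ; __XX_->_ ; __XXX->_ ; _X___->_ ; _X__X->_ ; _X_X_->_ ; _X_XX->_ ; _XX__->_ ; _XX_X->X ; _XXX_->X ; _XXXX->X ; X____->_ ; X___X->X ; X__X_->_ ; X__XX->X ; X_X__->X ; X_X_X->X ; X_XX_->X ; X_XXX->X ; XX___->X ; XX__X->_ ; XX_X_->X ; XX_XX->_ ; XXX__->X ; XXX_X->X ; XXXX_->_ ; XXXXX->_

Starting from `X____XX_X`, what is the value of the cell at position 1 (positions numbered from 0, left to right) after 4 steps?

_X_XX_X_X
_X_XXXX_X
_X_XX_XXX
XX_XX_XXX
position 1 holds X

X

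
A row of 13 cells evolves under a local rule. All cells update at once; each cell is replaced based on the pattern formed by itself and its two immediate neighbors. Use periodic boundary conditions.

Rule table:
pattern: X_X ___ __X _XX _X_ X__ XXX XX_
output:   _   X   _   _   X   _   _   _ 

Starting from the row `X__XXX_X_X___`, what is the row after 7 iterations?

iteration 1: X______X_X_X_
iteration 2: X_XXXX_X_X_X_
iteration 3: X______X_X_X_  (repeats iteration 1; period 2)
iteration 7: X______X_X_X_

X______X_X_X_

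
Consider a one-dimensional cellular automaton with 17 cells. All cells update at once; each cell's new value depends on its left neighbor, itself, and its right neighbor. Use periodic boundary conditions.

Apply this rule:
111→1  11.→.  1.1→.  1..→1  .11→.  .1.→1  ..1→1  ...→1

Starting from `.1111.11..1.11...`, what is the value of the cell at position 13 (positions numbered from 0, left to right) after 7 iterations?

1

1.11....111...111
....1111.1.111.11
1111.11..1..1....
.11....1111111111
...1111.11111111.
111.11...111111.1
11....111.1111...
position 13 holds 1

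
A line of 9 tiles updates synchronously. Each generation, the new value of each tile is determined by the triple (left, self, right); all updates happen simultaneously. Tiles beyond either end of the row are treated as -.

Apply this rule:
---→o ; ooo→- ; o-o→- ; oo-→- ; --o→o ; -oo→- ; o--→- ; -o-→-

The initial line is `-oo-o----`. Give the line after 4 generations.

---oooo--

o-----ooo
--oooo---
oo-----oo
---oooo--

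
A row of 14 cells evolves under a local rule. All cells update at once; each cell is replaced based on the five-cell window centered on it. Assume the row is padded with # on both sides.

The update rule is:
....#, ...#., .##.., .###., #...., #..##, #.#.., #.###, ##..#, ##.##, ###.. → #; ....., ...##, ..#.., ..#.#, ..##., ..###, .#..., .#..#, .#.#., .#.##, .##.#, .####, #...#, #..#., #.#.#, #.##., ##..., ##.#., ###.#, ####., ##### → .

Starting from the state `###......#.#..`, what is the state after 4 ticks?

##...#.##..##.

..#.#..##..#.#
#...#.#.##...#
#..#.....#....
##...#.##..##.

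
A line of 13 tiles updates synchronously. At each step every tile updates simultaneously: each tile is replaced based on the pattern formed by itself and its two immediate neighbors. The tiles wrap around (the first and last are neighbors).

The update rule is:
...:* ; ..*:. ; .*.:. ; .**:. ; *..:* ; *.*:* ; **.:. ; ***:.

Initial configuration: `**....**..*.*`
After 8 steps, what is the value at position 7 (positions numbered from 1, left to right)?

..***...*..*.
*....**..*..*
.***...*..*..
....**..*..**
***...*..*...
...**..*..**.
**...*..*...*
..**..*..**..
position 7 holds *

*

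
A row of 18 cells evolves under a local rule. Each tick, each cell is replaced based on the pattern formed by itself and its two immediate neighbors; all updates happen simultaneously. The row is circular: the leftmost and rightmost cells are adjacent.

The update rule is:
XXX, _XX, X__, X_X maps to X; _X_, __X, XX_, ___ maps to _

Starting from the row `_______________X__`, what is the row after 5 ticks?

________________X_
_________________X
X_________________
_X________________
__X_______________

__X_______________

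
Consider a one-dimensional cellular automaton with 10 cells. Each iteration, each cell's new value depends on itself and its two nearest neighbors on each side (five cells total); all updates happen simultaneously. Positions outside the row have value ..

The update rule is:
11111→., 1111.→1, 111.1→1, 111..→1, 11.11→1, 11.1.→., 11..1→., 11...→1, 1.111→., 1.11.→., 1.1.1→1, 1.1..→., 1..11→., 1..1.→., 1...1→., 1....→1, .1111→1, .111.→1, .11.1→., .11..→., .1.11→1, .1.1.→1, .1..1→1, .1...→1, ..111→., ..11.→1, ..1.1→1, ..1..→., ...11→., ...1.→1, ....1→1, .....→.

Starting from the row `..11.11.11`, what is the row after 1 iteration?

1.1.1..1..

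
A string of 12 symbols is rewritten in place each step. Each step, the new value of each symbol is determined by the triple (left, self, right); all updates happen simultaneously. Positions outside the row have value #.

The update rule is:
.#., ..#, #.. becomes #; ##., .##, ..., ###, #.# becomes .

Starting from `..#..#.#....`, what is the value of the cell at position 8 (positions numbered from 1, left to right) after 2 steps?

.

step 1: ######.##..#
step 2: .........##.
position 8 holds .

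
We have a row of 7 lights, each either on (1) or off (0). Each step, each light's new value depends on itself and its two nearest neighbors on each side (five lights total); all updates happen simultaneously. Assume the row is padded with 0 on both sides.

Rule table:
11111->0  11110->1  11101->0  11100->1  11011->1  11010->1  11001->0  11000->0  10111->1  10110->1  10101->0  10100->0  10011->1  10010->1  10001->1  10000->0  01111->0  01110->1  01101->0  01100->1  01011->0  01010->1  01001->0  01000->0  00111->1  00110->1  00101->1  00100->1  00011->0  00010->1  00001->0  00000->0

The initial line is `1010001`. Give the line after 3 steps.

1011011

1100111
1101111
1011011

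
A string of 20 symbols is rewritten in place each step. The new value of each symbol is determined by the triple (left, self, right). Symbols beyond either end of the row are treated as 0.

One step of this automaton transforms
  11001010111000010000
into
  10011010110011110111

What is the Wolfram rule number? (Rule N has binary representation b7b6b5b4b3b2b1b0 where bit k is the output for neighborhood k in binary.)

143

position 9: 111 → 1  (bit 7 = 1)
position 1: 110 → 0  (bit 6 = 0)
position 5: 101 → 0  (bit 5 = 0)
position 2: 100 → 0  (bit 4 = 0)
position 0: 011 → 1  (bit 3 = 1)
position 4: 010 → 1  (bit 2 = 1)
position 3: 001 → 1  (bit 1 = 1)
position 12: 000 → 1  (bit 0 = 1)
bits b7..b0 = 10001111 = 143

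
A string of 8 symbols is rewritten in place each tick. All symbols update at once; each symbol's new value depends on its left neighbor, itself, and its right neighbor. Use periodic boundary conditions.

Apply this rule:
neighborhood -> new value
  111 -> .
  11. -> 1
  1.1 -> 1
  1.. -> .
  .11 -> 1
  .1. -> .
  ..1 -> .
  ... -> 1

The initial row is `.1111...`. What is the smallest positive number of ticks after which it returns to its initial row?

.1..1.11
1....111
1.11.1..
.1111...

4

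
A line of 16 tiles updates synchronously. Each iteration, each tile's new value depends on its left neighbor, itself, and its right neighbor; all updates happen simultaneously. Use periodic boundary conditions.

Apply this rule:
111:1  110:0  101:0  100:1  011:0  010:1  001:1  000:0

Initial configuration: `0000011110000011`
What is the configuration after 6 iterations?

1000101101000100
1101100001101111
1000010010000111
0100111111001011
0111011110111000
1010001100010100

1010001100010100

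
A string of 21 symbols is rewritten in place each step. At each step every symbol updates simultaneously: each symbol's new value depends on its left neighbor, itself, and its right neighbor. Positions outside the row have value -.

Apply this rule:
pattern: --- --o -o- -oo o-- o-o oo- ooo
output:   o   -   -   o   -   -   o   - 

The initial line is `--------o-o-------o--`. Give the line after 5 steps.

--------ooo---o-o-o-o

ooooooo-----ooooo---o
o-----o-ooo-o---o-o--
--ooo---o-o---o-----o
o-o-o-o-----o---ooo--
--------ooo---o-o-o-o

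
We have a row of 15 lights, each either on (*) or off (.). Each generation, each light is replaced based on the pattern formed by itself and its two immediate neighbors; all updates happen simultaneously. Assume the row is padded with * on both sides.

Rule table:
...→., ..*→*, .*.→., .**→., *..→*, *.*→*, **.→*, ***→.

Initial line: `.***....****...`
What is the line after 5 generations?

*..**..*...**.*
***.***.*.*.**.
..**..**.*.*.**
**.***.**.*.*..
.**..**.**.*.**

.**..**.**.*.**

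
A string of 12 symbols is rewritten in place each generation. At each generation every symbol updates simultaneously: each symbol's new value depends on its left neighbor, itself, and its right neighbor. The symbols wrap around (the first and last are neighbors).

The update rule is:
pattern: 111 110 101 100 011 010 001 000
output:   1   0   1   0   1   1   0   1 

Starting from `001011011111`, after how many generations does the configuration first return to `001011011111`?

generation 1: 001110111110
generation 2: 101101111100
generation 3: 111011111000
generation 4: 110111110010
generation 5: 101111100011
generation 6: 011111001011
generation 7: 111110001110
generation 8: 111100101101
generation 9: 111000111011
generation 10: 110010110111
generation 11: 100011101111
generation 12: 001011011111

12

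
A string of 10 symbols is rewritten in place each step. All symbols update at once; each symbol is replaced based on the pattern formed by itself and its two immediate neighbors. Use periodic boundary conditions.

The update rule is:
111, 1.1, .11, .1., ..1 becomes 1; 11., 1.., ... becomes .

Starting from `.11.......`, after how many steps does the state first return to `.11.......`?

11........
1........1
........11
.......11.
......11..
.....11...
....11....
...11.....
..11......
.11.......

10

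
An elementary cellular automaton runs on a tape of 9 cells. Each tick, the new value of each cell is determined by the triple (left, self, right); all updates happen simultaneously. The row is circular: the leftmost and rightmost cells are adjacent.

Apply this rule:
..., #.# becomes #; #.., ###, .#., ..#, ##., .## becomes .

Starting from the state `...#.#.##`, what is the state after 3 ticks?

.###.....

.#..#.#..
.....#..#
.###.....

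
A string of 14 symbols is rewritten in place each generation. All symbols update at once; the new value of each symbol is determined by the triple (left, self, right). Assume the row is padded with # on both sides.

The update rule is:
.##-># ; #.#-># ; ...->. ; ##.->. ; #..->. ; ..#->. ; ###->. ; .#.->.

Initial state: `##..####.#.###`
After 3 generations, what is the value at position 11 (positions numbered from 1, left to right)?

....#...#.##..
.........##...
.........#....
position 11 holds .

.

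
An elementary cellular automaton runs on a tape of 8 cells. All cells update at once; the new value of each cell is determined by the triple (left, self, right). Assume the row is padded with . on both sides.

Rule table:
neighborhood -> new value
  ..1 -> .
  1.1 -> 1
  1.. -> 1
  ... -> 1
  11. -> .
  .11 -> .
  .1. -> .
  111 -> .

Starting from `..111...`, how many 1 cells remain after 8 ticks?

1....111
.111....
....1111
111.....
...11111
11......
..111111
1.......
count of 1: 1

1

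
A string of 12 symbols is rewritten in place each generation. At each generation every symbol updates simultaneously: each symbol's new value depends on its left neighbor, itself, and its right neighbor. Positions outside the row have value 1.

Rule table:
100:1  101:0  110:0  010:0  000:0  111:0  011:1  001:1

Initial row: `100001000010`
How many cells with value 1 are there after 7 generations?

5

generation 1: 010010100100
generation 2: 001100011011
generation 3: 111010110010
generation 4: 000000101100
generation 5: 100001001011
generation 6: 010010110010
generation 7: 001100101100
count of 1: 5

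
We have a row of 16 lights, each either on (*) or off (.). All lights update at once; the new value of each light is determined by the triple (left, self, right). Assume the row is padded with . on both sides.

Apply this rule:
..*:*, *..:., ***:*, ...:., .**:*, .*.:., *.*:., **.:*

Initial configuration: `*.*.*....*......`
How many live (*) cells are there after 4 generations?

1

........*.......
.......*........
......*.........
.....*..........
count of *: 1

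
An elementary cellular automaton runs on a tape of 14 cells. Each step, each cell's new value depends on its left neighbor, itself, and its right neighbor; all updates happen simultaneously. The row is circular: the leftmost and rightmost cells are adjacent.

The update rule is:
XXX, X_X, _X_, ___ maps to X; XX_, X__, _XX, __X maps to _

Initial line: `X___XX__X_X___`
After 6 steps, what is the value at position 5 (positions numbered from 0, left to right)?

X

X_X_____XXX_X_
XXX_XXX__X_XXX
XX_X_X___XX_XX
X_XXXX_X___X_X
_X_XX_XX_X_XX_
_XX__X__XXX___
position 5 holds X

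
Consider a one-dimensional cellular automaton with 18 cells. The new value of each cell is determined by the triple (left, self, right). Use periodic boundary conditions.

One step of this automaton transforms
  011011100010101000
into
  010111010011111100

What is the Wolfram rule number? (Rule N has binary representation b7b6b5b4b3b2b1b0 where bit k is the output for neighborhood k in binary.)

position 5: 111 → 1  (bit 7 = 1)
position 2: 110 → 0  (bit 6 = 0)
position 3: 101 → 1  (bit 5 = 1)
position 7: 100 → 1  (bit 4 = 1)
position 1: 011 → 1  (bit 3 = 1)
position 10: 010 → 1  (bit 2 = 1)
position 0: 001 → 0  (bit 1 = 0)
position 8: 000 → 0  (bit 0 = 0)
bits b7..b0 = 10111100 = 188

188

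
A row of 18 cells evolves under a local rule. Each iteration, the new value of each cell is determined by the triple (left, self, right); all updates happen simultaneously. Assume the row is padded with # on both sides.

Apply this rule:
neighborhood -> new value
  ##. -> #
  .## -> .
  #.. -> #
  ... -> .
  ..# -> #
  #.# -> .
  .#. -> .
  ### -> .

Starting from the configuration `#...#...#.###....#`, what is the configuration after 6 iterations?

##.#.#.#....##..#.
.#......#..#.###..
..#....#.##....###
##.#..#...##..#...
.#..##.#.#.###.#.#
..##.#.......#....

..##.#.......#....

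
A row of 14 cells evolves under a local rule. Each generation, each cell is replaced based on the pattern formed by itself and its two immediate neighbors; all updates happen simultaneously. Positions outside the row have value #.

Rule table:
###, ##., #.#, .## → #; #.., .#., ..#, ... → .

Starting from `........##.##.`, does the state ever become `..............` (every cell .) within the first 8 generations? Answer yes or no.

no

generation 1: ........######
generation 2: ........######  (fixed point — unchanged through generation 8)
generation 8 is ........######, still not uniform .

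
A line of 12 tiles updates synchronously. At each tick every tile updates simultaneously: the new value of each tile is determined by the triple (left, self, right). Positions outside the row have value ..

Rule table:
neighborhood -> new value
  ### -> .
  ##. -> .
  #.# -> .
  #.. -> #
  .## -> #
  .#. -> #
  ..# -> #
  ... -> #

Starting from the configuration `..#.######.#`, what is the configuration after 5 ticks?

######......

###.#......#
#...########
#####.......
#....#######
######......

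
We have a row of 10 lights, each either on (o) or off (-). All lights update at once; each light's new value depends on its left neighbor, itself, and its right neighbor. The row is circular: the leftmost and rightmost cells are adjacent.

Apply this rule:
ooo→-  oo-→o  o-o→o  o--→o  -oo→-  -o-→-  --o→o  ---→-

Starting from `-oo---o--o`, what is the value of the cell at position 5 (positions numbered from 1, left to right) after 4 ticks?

tick 1: o-oo-o-oo-
tick 2: -o-oo-o-oo
tick 3: o-o-oo-o-o
tick 4: oo-o-oo-o-
position 5 holds -

-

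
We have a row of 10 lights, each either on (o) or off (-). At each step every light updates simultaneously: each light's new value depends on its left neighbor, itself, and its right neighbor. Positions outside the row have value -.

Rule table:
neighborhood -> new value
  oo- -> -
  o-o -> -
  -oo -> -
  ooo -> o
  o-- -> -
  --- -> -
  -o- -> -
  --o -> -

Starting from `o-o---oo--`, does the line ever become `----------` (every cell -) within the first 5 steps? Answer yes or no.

yes

----------
all cells are - at step 1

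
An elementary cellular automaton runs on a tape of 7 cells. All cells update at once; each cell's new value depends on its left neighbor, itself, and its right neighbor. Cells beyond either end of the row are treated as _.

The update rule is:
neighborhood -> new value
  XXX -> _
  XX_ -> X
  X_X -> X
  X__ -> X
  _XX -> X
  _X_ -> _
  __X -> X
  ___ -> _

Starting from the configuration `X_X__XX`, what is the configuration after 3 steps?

_XXXXX_

_X_XXXX
X_XX__X
_XXXXX_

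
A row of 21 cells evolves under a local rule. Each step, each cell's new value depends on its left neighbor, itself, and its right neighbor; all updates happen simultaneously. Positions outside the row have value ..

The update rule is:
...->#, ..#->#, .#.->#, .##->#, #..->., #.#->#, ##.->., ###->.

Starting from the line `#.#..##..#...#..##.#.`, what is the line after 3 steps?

#.##..##.##..##.##..#

step 1: ###.##..##.###.##.##.
step 2: #..##..##.##..##.##..
step 3: #.##..##.##..##.##..#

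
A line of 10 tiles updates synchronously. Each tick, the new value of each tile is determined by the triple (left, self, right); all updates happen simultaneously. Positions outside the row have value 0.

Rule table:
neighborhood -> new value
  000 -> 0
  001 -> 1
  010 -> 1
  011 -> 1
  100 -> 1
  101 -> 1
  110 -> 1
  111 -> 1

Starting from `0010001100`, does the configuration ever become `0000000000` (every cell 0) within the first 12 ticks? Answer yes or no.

tick 1: 0111011110
tick 2: 1111111111
tick 3: 1111111111  (fixed point — unchanged through tick 12)
tick 12 is 1111111111, still not uniform 0

no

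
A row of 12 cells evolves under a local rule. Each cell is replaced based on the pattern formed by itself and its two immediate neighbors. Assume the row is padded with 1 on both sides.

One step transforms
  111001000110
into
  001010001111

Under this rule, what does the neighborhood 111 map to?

0

At position 0 the neighborhood is 111; the next row has 0 there.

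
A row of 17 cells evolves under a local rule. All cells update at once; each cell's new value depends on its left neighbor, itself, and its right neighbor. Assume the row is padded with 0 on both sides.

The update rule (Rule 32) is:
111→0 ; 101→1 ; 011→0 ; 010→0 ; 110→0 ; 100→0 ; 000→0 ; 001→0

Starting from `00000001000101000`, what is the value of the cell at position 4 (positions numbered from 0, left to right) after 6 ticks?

0

tick 1: 00000000000010000
tick 2: 00000000000000000
tick 3: 00000000000000000  (fixed point — unchanged through tick 6)
position 4 holds 0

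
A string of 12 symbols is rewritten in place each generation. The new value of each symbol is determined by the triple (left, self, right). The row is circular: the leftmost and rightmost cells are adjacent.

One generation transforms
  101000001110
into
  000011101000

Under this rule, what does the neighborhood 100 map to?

0

At position 3 the neighborhood is 100; the next row has 0 there.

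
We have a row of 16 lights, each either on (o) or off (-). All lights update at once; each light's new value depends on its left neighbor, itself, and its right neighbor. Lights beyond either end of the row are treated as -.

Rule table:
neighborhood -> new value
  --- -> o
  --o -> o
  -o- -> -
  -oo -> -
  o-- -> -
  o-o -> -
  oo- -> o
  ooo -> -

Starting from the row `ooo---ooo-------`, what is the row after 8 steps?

o--oooo-----o-oo

--o-oo--o-oooooo
oo---o-o-------o
-o-oo----oooooo-
o---o-ooo-----o-
--oo----o-oooo--
oo-o-ooo-----o-o
-o-----o-oooo---
o--oooo-----o-oo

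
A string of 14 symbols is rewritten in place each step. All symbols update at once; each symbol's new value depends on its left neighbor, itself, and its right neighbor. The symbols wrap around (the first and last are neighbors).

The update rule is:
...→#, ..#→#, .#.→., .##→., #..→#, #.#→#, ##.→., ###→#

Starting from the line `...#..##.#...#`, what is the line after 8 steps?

###.##..#.###.
.#.#..##.#.#.#
#.#.##..#.#.#.
.#.#..##.#.#.#  (repeats step 2; period 2)
step 8: .#.#..##.#.#.#

.#.#..##.#.#.#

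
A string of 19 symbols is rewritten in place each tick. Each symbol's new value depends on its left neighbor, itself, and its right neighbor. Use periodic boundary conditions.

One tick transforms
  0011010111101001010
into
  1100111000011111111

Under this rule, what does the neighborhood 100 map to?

1

At position 13 the neighborhood is 100; the next row has 1 there.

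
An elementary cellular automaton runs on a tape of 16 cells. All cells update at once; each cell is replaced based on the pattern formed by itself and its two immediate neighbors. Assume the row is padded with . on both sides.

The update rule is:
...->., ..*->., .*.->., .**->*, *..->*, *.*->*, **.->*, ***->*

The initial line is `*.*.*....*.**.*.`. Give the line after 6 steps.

.*.*.*....****.*
..*.*.*...*****.
...*.*.*..******
....*.*.*.******
.....*.*.*******
......*.********

......*.********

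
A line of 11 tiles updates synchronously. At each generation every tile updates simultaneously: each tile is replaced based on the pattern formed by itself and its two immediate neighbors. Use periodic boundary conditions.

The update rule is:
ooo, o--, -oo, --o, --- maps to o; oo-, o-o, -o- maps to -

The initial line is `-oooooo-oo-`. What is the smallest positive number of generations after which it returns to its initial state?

oooooo--o-o
ooooo-oo--o
oooo--o-ooo
ooo-oo--ooo
oo--o-ooooo
o-oo--ooooo
--o-ooooooo
oo--oooooo-
o-ooooooo--
--oooooo-oo
ooooooo--o-
oooooo-oo--
ooooo--o-oo
oooo-oo--oo
ooo--o-oooo
oo-oo--oooo
o--o-oooooo
-oo--oooooo
-o-ooooooo-
o--oooooo-o
-ooooooo--o
-oooooo-oo-

22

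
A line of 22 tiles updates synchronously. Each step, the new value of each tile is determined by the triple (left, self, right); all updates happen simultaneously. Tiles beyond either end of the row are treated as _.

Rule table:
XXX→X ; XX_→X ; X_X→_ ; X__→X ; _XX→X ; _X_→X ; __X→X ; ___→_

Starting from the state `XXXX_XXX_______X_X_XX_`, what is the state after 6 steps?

step 1: XXXX_XXXX_____XX_X_XXX
step 2: XXXX_XXXXX___XXX_X_XXX
step 3: XXXX_XXXXXX_XXXX_X_XXX
step 4: XXXX_XXXXXX_XXXX_X_XXX  (fixed point — unchanged through step 6)

XXXX_XXXXXX_XXXX_X_XXX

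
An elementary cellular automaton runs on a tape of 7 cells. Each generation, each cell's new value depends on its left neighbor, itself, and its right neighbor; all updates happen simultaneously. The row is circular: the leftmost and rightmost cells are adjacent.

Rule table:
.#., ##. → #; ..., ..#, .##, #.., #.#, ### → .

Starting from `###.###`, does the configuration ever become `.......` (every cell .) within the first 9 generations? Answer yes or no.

no

generation 1: ..#....
generation 2: ..#....  (fixed point — unchanged through generation 9)
generation 9 is ..#...., still not uniform .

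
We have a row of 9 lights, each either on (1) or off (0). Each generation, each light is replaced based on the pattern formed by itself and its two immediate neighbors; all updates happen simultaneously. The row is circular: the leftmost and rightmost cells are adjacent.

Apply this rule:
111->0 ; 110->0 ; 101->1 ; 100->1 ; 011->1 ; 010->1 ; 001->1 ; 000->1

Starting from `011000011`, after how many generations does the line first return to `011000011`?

generation 1: 110111110
generation 2: 101100001
generation 3: 011011111
generation 4: 110110000
generation 5: 101101111
generation 6: 011011000
generation 7: 110110111
generation 8: 001101100
generation 9: 111011011
generation 10: 000110110
generation 11: 111101101
generation 12: 000011011
generation 13: 111110110
generation 14: 100001101
generation 15: 011111011
generation 16: 110000110
generation 17: 101111101
generation 18: 011000011

18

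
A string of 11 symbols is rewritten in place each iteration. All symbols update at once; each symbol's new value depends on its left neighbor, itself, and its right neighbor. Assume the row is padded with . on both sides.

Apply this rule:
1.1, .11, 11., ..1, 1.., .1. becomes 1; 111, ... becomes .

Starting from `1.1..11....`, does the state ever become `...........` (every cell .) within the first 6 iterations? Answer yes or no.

no

iteration 1: 11111111...
iteration 2: 1......11..
iteration 3: 11....1111.
iteration 4: 111..11..11
iteration 5: 1.111111111
iteration 6: 111.......1
iteration 6 is 111.......1, still not uniform .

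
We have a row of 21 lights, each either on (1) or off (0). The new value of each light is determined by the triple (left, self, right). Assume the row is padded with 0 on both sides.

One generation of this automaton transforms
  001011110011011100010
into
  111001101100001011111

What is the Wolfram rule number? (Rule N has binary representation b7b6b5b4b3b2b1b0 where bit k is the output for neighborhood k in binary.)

position 5: 111 → 1  (bit 7 = 1)
position 7: 110 → 0  (bit 6 = 0)
position 3: 101 → 0  (bit 5 = 0)
position 8: 100 → 1  (bit 4 = 1)
position 4: 011 → 0  (bit 3 = 0)
position 2: 010 → 1  (bit 2 = 1)
position 1: 001 → 1  (bit 1 = 1)
position 0: 000 → 1  (bit 0 = 1)
bits b7..b0 = 10010111 = 151

151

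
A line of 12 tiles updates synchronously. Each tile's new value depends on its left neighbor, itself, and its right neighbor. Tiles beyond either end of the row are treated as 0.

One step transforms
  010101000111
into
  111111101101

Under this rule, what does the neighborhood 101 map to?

1

At position 2 the neighborhood is 101; the next row has 1 there.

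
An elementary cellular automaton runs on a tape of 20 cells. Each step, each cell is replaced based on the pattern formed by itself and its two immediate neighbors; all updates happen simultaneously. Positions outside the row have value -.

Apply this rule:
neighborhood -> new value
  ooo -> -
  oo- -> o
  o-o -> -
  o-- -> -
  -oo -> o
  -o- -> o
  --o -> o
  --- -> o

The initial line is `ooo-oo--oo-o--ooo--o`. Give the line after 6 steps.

o-o-oo-ooo-o-oo-o-oo
o-o-oo-o-o-o-oo-o-oo
o-o-oo-o-o-o-oo-o-oo  (fixed point — unchanged through step 6)

o-o-oo-o-o-o-oo-o-oo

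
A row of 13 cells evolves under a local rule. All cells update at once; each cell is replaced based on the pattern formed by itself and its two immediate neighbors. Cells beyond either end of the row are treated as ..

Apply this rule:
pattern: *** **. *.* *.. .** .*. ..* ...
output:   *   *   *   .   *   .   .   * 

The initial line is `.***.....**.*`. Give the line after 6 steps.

.***********.

.***.***.***.
.***********.
.***********.  (fixed point — unchanged through step 6)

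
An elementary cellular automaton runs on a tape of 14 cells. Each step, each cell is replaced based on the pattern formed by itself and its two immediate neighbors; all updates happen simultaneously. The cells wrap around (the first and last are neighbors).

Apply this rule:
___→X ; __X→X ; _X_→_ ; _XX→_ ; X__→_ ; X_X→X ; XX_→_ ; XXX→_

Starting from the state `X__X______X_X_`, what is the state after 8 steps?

step 1: __X__XXXXX_X_X
step 2: _X__X_____X_X_
step 3: X__X__XXXX_X__
step 4: __X__X____X__X
step 5: _X__X__XXX__X_
step 6: X__X__X____X__
step 7: __X__X__XXX__X
step 8: _X__X__X____X_

_X__X__X____X_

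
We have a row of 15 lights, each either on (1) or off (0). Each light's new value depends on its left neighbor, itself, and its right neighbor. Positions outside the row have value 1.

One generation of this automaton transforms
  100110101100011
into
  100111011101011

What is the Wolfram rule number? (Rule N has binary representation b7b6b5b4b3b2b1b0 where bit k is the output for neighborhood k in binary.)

position 14: 111 → 1  (bit 7 = 1)
position 0: 110 → 1  (bit 6 = 1)
position 5: 101 → 1  (bit 5 = 1)
position 1: 100 → 0  (bit 4 = 0)
position 3: 011 → 1  (bit 3 = 1)
position 6: 010 → 0  (bit 2 = 0)
position 2: 001 → 0  (bit 1 = 0)
position 11: 000 → 1  (bit 0 = 1)
bits b7..b0 = 11101001 = 233

233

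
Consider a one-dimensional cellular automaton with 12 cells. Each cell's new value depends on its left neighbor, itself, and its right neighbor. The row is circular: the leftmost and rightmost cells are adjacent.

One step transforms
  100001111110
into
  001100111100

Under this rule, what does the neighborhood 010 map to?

0

At position 0 the neighborhood is 010; the next row has 0 there.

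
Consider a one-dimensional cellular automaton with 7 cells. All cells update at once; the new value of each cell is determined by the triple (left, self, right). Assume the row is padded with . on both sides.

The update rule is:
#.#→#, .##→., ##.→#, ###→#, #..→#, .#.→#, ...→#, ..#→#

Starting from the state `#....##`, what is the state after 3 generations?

#####.#
.######
#.#####

#.#####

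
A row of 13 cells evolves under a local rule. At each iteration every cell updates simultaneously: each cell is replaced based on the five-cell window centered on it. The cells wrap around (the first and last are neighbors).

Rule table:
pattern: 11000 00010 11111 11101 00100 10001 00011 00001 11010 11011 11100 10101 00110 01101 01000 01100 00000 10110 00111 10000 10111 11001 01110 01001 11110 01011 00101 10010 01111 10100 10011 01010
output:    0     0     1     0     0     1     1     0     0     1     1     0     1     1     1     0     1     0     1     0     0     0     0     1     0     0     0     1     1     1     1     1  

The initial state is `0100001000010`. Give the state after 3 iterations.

0100000001110

1010000100001
1011000010011
0100000001110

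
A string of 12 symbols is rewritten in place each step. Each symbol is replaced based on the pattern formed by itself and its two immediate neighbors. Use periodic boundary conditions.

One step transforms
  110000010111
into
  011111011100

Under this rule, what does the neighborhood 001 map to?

At position 6 the neighborhood is 001; the next row has 0 there.

0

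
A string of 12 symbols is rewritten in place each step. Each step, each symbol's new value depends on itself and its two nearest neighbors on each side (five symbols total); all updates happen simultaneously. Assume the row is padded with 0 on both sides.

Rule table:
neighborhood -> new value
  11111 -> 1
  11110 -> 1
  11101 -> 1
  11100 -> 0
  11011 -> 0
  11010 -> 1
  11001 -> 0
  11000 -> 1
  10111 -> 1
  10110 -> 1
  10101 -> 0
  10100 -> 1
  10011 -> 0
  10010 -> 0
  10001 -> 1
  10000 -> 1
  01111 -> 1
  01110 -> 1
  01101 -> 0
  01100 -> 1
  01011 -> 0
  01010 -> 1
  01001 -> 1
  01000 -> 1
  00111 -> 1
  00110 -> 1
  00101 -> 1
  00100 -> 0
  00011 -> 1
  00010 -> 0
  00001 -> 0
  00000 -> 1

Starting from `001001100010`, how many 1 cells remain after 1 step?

6

000101111001
count of 1: 6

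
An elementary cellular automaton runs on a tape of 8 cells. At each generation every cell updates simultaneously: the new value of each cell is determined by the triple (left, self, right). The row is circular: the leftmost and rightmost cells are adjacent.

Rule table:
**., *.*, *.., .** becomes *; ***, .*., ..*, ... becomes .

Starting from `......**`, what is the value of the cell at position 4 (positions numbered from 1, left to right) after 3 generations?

generation 1: *.....**
generation 2: **....*.
generation 3: ***....*
position 4 holds .

.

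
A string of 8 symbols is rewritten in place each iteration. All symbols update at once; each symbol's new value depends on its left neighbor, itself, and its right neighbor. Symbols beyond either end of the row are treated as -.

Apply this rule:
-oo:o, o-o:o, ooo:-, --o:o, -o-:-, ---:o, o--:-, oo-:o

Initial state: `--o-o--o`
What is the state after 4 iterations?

-o-o--o-

oo-o--o-
ooo--o--
o-o-o--o
-o-o--o-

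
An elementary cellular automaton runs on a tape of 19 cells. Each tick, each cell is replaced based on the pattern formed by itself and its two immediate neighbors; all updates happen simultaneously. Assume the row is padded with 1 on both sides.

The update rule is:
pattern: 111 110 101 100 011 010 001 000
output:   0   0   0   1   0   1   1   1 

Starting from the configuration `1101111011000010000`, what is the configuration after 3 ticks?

0000000000111111111
1111111111000000000
0000000000111111111

0000000000111111111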